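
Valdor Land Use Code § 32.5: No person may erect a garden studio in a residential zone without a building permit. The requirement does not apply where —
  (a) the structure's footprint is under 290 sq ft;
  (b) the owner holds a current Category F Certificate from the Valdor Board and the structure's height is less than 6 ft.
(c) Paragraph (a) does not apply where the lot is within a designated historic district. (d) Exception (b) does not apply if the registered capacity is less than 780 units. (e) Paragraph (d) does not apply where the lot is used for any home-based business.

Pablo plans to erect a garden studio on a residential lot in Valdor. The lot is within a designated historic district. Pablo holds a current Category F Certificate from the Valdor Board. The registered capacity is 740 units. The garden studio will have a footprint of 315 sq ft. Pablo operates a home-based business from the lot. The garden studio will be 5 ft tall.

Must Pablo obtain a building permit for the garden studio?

No — exception (b) applies; Pablo does not need a building permit.

Exception (a) requires that the structure's footprint is under 290 sq ft; but the structure's footprint is 315 sq ft, not under 290 sq ft, so (a) is unavailable.
Exception (b): a current Category F Certificate is held; the structure's height is 5 ft, less than the 6 ft limit — every condition holds. As to paragraphs (d)–(e): (d) would limit (b) — the registered capacity is 740 units, less than the 780 units limit — but (e) sets (d) aside: (e) applies — a home-based business operates on the lot. So (b) applies.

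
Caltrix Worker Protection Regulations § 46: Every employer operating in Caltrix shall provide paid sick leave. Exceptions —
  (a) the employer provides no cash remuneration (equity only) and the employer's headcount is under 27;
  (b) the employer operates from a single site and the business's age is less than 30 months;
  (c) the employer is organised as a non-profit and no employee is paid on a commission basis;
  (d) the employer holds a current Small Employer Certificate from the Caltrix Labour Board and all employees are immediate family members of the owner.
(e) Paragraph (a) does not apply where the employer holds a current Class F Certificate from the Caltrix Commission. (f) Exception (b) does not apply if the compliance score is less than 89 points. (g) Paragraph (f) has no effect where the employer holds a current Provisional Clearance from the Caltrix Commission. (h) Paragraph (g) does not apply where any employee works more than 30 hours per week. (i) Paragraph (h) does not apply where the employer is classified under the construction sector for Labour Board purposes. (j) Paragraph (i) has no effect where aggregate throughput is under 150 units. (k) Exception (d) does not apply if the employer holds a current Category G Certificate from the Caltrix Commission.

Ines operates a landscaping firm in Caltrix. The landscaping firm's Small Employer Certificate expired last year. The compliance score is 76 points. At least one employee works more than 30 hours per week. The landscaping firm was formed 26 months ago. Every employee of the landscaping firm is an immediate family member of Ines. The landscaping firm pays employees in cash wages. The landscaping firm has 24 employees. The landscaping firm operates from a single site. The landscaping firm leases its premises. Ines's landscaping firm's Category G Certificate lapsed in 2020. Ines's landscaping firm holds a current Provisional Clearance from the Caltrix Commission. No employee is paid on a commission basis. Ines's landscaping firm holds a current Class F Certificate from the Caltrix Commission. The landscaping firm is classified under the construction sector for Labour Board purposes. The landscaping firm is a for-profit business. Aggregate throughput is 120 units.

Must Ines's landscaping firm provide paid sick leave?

Exception (a) requires that the employer provides no cash remuneration (equity only); but employees are paid cash wages, so (a) is unavailable.
Exception (b): the employer operates from a single site; the business's age is 26 months, less than the 30 months limit — every condition holds. But: (f) operates — the compliance score is 76 points, less than the 89 points limit. (g) is triggered (a current Provisional Clearance is held), but is set aside by (h): (h) operates against (g): at least one employee exceeds 30 hours/week. (i) is engaged (the landscaping firm is classified under the construction sector), but yields to (j): (j) is triggered — aggregate throughput is 120 units, under the 150 units limit. Exception (b) does not apply.
Exception (c) does not apply: the employer is for-profit.
Exception (d) requires that the employer holds a current Small Employer Certificate from the Caltrix Labour Board; but the Small Employer Certificate has expired, so (d) is unavailable.
No exception applies. The general rule governs.

Yes — Ines's landscaping firm must provide paid sick leave.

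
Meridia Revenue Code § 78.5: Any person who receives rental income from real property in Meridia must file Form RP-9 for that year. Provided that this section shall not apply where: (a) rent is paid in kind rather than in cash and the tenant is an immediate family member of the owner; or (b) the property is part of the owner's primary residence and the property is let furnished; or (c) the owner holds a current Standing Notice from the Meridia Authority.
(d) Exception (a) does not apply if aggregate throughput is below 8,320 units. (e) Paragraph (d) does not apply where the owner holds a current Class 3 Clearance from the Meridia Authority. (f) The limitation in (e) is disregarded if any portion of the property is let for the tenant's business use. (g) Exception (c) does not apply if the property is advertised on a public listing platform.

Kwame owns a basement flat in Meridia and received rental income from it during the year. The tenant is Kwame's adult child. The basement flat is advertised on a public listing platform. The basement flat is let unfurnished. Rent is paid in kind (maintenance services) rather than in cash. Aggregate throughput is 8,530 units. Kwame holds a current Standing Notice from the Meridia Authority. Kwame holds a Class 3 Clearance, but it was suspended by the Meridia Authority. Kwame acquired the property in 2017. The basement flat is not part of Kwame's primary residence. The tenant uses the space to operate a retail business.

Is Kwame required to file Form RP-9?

All of (a)'s requirements are met (rent is paid in kind; the tenant is an immediate family member). Considering the limiting provisions: (d), which would limit (a), is not engaged: aggregate throughput is 8,530 units, not below 8,320 units. (a) remains available.
Exception (b) requires that the property is part of the owner's primary residence; but the basement flat is not part of the primary residence, so (b) is unavailable.
Exception (c): a current Standing Notice is held — every condition holds. But: (g) is engaged — the property is publicly advertised. So (c) is unavailable.

No — exception (a) applies; Kwame is not required to file Form RP-9.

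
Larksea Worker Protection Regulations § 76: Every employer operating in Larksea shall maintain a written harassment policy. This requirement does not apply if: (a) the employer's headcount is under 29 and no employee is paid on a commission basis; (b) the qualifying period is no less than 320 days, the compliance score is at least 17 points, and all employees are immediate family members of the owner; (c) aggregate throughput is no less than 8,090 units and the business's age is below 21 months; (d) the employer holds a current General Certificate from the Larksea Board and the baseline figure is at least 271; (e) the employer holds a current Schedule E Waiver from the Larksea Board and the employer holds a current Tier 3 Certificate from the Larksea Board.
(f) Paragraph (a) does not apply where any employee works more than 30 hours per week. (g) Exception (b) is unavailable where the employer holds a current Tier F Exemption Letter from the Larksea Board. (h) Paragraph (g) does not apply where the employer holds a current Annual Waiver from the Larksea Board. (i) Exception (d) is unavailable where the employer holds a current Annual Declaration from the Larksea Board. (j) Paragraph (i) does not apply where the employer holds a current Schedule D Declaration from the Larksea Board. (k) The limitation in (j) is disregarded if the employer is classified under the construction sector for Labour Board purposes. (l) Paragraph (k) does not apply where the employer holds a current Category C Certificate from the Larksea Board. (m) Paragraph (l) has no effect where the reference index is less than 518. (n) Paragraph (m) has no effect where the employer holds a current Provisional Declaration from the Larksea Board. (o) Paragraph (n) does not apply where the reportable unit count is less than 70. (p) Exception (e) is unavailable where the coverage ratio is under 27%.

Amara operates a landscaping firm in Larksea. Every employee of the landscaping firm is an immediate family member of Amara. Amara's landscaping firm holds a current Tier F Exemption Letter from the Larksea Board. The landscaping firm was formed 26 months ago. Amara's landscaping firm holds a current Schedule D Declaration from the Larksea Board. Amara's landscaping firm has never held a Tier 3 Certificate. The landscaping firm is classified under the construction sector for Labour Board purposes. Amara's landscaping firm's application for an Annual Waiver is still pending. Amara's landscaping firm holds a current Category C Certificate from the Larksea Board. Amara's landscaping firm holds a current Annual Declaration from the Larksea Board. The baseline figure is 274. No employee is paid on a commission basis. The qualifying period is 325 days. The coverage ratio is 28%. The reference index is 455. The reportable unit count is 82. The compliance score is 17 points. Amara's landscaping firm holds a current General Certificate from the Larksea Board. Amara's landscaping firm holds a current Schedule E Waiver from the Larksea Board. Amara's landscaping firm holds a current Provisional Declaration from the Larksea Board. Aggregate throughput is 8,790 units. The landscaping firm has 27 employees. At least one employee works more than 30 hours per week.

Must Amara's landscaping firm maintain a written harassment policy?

No — exception (d) applies; Amara's landscaping firm is not required to maintain a written harassment policy.

Exception (a)'s conditions are all satisfied: the employer's headcount is 27, under the 29 limit; no employee is paid on commission. Turning to paragraph (f): (f) operates against (a): at least one employee exceeds 30 hours/week. Exception (a) does not apply.
Exception (b)'s conditions are all satisfied: the qualifying period is 325 days, meeting the 320 days threshold; the compliance score is 17 points, meeting the 17 points threshold; every employee is an immediate family member. But applying paragraphs (g)–(h): (g) is triggered — a current Tier F Exemption Letter is held. (h) is not triggered (no current Annual Waiver is held), so (g) stands. (b) is therefore removed.
Exception (c) fails — the business's age is 26 months, not below 21 months.
Exception (d)'s conditions are all satisfied: a current General Certificate is held; the baseline figure is 274, meeting the 271 threshold. As to paragraphs (i)–(o): (i) would limit (d) — a current Annual Declaration is held — but (j) sets (i) aside: (j) operates — a current Schedule D Declaration is held. (k) would limit (j) — the landscaping firm is classified under the construction sector — but (l) sets (k) aside: (l) operates against (k): a current Category C Certificate is held. (m) would limit (l) — the reference index is 455, less than the 518 limit — but (n) sets (m) aside: (n) operates against (m): a current Provisional Declaration is held. (o) is not triggered (the reportable unit count is 82, not less than 70), so (n) stands. Exception (d) stands.
Exception (e) does not apply: the Tier 3 Certificate is not current.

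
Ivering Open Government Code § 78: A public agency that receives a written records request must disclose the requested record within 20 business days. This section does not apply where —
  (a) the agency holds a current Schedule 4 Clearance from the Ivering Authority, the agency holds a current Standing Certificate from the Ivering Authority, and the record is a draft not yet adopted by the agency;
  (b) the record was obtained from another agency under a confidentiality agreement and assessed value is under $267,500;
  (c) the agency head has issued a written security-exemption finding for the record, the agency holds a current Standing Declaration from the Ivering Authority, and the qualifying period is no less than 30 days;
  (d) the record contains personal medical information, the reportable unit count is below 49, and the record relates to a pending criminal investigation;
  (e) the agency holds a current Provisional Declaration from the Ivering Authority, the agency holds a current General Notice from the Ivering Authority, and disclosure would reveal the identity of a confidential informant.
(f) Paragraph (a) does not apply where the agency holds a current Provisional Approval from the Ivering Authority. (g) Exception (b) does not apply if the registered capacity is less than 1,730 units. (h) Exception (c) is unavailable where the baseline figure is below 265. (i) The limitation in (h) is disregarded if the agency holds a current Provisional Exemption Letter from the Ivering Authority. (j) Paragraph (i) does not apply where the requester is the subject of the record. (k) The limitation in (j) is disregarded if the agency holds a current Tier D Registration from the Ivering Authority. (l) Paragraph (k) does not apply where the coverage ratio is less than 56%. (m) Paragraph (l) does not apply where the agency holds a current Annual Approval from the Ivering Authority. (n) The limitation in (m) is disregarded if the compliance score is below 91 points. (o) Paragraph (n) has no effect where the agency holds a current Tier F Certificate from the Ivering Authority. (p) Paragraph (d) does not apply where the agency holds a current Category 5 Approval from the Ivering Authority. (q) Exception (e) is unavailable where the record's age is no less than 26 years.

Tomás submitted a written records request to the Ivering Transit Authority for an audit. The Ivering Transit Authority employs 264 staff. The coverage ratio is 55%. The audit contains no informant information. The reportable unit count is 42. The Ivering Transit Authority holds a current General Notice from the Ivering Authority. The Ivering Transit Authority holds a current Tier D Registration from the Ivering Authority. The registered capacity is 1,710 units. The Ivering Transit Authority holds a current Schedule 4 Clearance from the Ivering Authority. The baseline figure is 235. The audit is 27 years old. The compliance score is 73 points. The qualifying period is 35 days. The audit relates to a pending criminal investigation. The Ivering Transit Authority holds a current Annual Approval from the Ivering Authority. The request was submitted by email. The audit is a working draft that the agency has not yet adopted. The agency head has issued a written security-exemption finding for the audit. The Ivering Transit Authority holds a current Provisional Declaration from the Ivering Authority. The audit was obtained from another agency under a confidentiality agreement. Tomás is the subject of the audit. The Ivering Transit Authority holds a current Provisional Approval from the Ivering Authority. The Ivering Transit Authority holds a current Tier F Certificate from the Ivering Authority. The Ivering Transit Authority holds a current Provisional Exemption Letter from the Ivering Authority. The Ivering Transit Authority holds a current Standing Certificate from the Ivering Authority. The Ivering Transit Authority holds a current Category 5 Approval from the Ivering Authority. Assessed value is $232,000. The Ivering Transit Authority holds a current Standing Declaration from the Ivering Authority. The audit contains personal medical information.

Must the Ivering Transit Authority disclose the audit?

Exception (a) is satisfied on its face — a current Schedule 4 Clearance is held; a current Standing Certificate is held; the audit is an unadopted draft. But: (f) is engaged — a current Provisional Approval is held. (a) is therefore removed.
Exception (b) is satisfied on its face — the audit was obtained under a confidentiality agreement; assessed value is $232,000, under the $267,500 limit. However, paragraph (g) must be considered: (g) applies — the registered capacity is 1,710 units, less than the 1,730 units limit. Exception (b) does not apply.
Exception (c): a written security-exemption finding has been issued; a current Standing Declaration is held; the qualifying period is 35 days, meeting the 30 days threshold — every condition holds. Considering the limiting provisions: (h) applies (the baseline figure is 235, below the 265 limit), but is overridden by (i): (i) is triggered — a current Provisional Exemption Letter is held. (j) is triggered (Tomás is the subject of the audit), but is displaced by (k): (k) is engaged — a current Tier D Registration is held. (l) is triggered (the coverage ratio is 55%, less than the 56% limit), but is itself disapplied by (m): (m) is triggered — a current Annual Approval is held. (n) applies (the compliance score is 73 points, below the 91 points limit), but is overridden by (o): (o) operates against (n): a current Tier F Certificate is held. So (c) applies.
Exception (d) is satisfied on its face — the audit contains personal medical information; the reportable unit count is 42, below the 49 limit; the audit relates to a pending investigation. However, paragraph (p) must be considered: (p) is triggered — a current Category 5 Approval is held. Exception (d) does not apply.
Exception (e) requires that disclosure would reveal the identity of a confidential informant; but the audit contains no informant information, so (e) is unavailable.

No — exception (c) applies; the Ivering Transit Authority is not required to disclose the audit.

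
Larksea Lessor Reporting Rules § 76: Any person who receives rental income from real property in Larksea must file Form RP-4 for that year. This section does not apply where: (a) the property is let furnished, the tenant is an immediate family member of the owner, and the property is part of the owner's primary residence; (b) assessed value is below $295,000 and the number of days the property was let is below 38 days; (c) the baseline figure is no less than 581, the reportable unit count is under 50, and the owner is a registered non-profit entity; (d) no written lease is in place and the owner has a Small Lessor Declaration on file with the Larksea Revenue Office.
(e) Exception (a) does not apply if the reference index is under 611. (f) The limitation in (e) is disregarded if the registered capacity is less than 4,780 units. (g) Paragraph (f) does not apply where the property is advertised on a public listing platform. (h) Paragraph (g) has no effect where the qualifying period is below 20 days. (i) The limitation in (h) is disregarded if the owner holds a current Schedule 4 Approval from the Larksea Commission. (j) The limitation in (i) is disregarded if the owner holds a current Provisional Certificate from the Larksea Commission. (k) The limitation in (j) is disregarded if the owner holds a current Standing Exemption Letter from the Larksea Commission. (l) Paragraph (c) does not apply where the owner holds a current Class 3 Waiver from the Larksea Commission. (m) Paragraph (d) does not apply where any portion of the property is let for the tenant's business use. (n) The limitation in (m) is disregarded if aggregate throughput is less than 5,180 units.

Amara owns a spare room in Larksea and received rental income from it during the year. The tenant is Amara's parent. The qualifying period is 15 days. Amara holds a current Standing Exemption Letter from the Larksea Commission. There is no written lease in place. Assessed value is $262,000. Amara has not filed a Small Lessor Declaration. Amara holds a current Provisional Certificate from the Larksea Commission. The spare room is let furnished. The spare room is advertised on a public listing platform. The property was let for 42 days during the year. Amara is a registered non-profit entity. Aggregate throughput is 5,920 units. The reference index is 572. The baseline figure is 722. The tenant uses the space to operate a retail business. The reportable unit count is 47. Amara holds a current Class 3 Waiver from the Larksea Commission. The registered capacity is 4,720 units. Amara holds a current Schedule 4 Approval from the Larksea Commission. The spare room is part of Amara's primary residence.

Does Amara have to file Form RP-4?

Exception (a): the property is let furnished; the tenant is an immediate family member; the spare room is part of the primary residence — every condition holds. But: (e) applies — the reference index is 572, under the 611 limit. (f) would limit (e) — the registered capacity is 4,720 units, less than the 4,780 units limit — but (g) sets (f) aside: (g) is triggered — the property is publicly advertised. (h) is triggered (the qualifying period is 15 days, below the 20 days limit), but is displaced by (i): (i) is triggered — a current Schedule 4 Approval is held. (j) is engaged (a current Provisional Certificate is held), but is itself disapplied by (k): (k) operates against (j): a current Standing Exemption Letter is held. (a) is therefore removed.
Exception (b) fails — the number of days the property was let is 42 days, not below 38 days.
Exception (c)'s conditions are all satisfied: the baseline figure is 722, meeting the 581 threshold; the reportable unit count is 47, under the 50 limit; Amara is a registered non-profit. But: (l) operates against (c): a current Class 3 Waiver is held. Exception (c) does not apply.
Exception (d) does not apply: no Small Lessor Declaration is on file.
No exception is made out. Amara falls within the general rule.

Yes — Amara must file Form RP-4.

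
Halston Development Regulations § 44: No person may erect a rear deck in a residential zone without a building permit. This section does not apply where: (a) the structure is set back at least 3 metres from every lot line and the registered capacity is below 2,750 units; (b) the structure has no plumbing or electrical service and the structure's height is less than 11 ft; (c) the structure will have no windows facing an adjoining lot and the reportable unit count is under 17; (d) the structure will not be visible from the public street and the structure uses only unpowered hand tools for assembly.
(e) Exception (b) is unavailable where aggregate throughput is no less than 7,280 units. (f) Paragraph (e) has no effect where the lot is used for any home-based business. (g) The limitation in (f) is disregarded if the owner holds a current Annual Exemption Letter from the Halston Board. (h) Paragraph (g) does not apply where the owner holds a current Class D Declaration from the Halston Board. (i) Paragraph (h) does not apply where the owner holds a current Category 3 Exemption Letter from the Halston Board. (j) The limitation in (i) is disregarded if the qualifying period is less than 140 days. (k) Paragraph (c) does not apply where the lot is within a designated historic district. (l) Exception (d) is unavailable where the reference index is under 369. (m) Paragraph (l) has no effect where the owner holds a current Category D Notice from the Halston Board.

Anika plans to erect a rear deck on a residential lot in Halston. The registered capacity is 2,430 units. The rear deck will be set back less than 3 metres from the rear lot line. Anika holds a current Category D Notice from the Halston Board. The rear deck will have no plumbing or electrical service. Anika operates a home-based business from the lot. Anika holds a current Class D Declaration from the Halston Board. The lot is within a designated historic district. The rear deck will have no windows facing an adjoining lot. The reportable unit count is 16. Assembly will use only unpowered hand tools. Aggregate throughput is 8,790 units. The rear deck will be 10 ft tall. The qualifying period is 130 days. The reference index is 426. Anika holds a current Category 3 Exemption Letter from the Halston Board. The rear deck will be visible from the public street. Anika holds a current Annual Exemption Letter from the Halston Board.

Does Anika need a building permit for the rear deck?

No — exception (b) applies; Anika does not need a building permit.

Exception (a) requires that the structure is set back at least 3 metres from every lot line; but the rear setback is under 3 m, so (a) is unavailable.
All of (b)'s requirements are met (there is no plumbing or electrical service; the structure's height is 10 ft, less than the 11 ft limit). Under paragraphs (e)–(j): (e) would limit (b) — aggregate throughput is 8,790 units, meeting the 7,280 units threshold — but (f) sets (e) aside: (f) operates — a home-based business operates on the lot. (g) would limit (f) — a current Annual Exemption Letter is held — but (h) sets (g) aside: (h) operates against (g): a current Class D Declaration is held. (i) applies (a current Category 3 Exemption Letter is held), but is itself disapplied by (j): (j) operates — the qualifying period is 130 days, less than the 140 days limit. (b) remains available.
Exception (c)'s conditions are all satisfied: no windows face an adjoining lot; the reportable unit count is 16, under the 17 limit. Turning to paragraph (k): (k) operates against (c): the lot is in a historic district. So (c) is unavailable.
Exception (d) does not apply: the structure will be visible from the street.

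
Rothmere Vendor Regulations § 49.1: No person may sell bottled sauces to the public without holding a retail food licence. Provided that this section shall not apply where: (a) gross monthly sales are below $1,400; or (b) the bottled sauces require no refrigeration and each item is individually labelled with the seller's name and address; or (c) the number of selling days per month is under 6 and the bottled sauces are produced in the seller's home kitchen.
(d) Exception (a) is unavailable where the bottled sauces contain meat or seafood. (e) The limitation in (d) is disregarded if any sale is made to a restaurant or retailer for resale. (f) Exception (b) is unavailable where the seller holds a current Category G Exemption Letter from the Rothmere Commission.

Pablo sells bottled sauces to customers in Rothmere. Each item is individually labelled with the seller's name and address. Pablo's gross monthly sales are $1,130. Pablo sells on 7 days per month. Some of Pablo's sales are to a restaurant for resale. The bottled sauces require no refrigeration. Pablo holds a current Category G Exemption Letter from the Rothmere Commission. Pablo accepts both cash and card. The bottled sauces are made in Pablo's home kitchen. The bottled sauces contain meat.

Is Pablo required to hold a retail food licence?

Exception (a): gross monthly sales are $1,130, below the $1,400 limit — every condition holds. Considering the limiting provisions: (d) would limit (a) — the bottled sauces contain meat — but (e) sets (d) aside: (e) operates against (d): some sales are to a restaurant for resale. (a) remains available.
Exception (b): the bottled sauces are shelf-stable; items are individually labelled — every condition holds. However, paragraph (f) must be considered: (f) operates against (b): a current Category G Exemption Letter is held. (b) is therefore removed.
Exception (c) requires that the number of selling days per month is under 6; but the number of selling days per month is 7, not under 6, so (c) is unavailable.

No — exception (a) applies; Pablo is not required to hold a retail food licence.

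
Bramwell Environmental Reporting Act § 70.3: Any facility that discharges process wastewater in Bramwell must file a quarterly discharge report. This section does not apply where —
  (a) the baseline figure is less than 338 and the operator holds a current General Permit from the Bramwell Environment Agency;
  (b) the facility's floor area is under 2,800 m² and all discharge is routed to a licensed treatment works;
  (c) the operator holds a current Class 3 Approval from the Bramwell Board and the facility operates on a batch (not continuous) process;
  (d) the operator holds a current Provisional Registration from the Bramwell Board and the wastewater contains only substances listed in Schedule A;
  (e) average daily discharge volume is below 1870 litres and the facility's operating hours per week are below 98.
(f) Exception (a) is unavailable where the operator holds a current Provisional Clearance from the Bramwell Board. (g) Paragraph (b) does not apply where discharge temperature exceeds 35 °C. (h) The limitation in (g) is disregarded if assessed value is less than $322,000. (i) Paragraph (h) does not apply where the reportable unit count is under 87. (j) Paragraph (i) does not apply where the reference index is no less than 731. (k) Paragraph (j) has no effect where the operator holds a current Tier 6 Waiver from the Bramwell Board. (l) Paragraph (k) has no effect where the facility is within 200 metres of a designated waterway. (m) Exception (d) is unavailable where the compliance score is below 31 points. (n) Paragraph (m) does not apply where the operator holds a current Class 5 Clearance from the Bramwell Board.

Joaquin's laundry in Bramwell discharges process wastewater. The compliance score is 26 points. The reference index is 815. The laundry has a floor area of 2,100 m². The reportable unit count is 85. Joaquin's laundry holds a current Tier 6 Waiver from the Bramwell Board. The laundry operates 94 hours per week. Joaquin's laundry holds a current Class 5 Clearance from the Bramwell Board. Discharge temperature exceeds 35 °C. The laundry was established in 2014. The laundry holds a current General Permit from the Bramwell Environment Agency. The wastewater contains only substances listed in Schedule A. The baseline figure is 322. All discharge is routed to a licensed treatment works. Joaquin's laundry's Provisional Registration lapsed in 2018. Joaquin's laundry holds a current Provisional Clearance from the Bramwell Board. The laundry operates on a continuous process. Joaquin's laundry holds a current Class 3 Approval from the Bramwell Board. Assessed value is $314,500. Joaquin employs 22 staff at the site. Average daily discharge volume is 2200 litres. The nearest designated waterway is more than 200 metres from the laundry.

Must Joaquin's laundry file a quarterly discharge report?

Yes — Joaquin's laundry must file a quarterly discharge report.

Exception (a): the baseline figure is 322, less than the 338 limit; a current General Permit is held — every condition holds. But applying paragraph (f): (f) is triggered — a current Provisional Clearance is held. So (a) is unavailable.
All of (b)'s requirements are met (the facility's floor area is 2,100 m², under the 2,800 m² limit; discharge is routed to a licensed treatment works). But: (g) is triggered — discharge temperature exceeds 35 °C. (h) is triggered (assessed value is $314,500, less than the $322,000 limit), but is set aside by (i): (i) operates — the reportable unit count is 85, under the 87 limit. (j) operates (the reference index is 815, meeting the 731 threshold), but is displaced by (k): (k) operates — a current Tier 6 Waiver is held. (l), which would lift (k), is inapplicable — the laundry is more than 200 m from any designated waterway. Exception (b) does not apply.
Exception (c) fails — the facility operates on a continuous process.
Exception (d) fails — the Provisional Registration is not current.
Exception (e) requires that average daily discharge volume is below 1870 litres; but average daily discharge volume is 2200 litres, not below 1870 litres, so (e) is unavailable.
No exception is made out. Joaquin's laundry falls within the general rule.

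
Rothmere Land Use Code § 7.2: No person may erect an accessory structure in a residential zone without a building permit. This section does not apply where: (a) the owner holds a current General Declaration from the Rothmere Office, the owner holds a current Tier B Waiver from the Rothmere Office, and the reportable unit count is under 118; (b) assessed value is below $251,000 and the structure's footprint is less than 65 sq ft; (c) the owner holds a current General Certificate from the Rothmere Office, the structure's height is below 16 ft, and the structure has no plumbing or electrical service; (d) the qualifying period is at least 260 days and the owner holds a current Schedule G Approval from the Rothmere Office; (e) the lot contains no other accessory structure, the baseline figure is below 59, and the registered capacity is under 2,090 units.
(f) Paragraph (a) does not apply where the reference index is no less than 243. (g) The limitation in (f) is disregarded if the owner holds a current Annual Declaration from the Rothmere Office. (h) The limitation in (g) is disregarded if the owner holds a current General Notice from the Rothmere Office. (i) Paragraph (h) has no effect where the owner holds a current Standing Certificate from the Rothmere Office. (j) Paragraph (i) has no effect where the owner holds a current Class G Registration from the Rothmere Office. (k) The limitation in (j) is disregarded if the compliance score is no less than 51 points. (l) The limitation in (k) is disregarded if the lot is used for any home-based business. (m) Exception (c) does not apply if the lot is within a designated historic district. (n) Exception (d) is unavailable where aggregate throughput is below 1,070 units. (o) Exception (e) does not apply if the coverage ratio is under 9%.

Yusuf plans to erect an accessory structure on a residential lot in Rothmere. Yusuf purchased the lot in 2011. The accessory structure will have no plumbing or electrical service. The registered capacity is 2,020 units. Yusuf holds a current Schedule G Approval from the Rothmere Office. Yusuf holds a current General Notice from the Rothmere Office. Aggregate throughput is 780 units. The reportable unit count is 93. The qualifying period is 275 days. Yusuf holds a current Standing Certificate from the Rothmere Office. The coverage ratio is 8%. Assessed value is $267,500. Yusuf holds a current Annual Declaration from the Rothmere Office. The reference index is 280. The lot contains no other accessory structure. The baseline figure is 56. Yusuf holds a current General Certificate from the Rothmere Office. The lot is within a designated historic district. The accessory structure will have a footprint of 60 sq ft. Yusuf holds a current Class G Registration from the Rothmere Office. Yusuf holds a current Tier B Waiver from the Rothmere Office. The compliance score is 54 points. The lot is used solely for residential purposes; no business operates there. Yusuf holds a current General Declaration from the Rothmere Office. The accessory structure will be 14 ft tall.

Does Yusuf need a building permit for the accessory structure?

All of (a)'s requirements are met (a current General Declaration is held; a current Tier B Waiver is held; the reportable unit count is 93, under the 118 limit). Considering the limiting provisions: (f) applies (the reference index is 280, meeting the 243 threshold), but yields to (g): (g) operates against (f): a current Annual Declaration is held. (h) would limit (g) — a current General Notice is held — but (i) sets (h) aside: (i) applies — a current Standing Certificate is held. (j) is triggered (a current Class G Registration is held), but is displaced by (k): (k) operates against (j): the compliance score is 54 points, meeting the 51 points threshold. (l), which would lift (k), is not triggered — the lot is solely residential. So (a) applies.
Exception (b) fails — assessed value is $267,500, not below $251,000.
Exception (c)'s conditions are all satisfied: a current General Certificate is held; the structure's height is 14 ft, below the 16 ft limit; there is no plumbing or electrical service. But applying paragraph (m): (m) operates against (c): the lot is in a historic district. (c) is therefore removed.
Exception (d): the qualifying period is 275 days, meeting the 260 days threshold; a current Schedule G Approval is held — every condition holds. But applying paragraph (n): (n) operates against (d): aggregate throughput is 780 units, below the 1,070 units limit. Exception (d) does not apply.
All of (e)'s requirements are met (the lot has no other accessory structure; the baseline figure is 56, below the 59 limit; the registered capacity is 2,020 units, under the 2,090 units limit). But applying paragraph (o): (o) applies — the coverage ratio is 8%, under the 9% limit. (e) is therefore removed.

No — exception (a) applies; Yusuf does not need a building permit.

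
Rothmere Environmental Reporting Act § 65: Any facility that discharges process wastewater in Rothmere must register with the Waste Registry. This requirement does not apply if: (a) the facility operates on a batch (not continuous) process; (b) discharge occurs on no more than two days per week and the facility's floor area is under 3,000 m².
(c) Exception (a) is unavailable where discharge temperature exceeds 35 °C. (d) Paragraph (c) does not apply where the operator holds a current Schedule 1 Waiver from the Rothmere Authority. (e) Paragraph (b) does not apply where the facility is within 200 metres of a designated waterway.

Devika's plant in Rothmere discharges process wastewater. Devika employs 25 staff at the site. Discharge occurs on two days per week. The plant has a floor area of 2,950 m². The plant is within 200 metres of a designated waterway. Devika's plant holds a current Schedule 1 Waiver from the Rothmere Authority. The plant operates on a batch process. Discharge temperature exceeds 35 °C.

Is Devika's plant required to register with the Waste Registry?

Exception (a): the facility operates on a batch process — every condition holds. As to paragraphs (c)–(d): (c) is engaged (discharge temperature exceeds 35 °C), but is itself disapplied by (d): (d) applies — a current Schedule 1 Waiver is held. Exception (a) stands.
Exception (b) is satisfied on its face — discharge occurs on no more than two days per week; the facility's floor area is 2,950 m², under the 3,000 m² limit. Turning to paragraph (e): (e) operates against (b): the plant is within 200 m of a designated waterway. (b) is therefore removed.

No — exception (a) applies; Devika's plant is not required to register with the Waste Registry.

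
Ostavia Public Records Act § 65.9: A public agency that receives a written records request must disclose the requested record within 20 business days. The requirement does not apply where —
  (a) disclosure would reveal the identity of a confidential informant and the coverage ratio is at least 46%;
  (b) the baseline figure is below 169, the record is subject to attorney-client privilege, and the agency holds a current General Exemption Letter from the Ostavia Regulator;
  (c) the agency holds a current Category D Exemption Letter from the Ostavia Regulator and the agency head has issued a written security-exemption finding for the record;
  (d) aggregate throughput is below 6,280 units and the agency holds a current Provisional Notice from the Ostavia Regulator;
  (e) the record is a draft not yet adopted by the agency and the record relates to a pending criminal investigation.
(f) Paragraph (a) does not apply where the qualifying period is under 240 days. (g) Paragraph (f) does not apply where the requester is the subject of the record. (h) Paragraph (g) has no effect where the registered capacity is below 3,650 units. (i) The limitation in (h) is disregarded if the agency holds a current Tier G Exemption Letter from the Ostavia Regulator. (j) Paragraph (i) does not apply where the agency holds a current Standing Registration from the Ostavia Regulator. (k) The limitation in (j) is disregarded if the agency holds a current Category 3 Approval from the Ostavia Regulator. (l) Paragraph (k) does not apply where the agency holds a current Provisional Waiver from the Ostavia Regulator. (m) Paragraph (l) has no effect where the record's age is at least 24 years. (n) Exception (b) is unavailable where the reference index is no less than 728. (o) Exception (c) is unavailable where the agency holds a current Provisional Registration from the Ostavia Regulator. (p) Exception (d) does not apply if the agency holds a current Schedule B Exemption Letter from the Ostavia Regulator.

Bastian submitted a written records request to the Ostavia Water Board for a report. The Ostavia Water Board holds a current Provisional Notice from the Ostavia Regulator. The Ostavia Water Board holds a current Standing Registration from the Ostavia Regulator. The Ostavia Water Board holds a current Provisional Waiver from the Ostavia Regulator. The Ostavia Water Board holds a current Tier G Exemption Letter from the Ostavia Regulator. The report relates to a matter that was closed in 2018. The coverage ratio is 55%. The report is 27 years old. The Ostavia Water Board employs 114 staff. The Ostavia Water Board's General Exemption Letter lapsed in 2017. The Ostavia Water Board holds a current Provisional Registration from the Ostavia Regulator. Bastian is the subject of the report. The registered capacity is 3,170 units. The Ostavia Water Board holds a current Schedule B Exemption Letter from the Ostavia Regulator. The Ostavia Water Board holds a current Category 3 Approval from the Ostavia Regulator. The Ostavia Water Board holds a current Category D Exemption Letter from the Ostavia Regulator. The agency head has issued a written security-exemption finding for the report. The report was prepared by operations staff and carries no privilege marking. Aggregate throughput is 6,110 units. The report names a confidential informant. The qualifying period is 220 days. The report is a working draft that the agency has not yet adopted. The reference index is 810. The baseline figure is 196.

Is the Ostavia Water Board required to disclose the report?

Exception (a): the report names a confidential informant; the coverage ratio is 55%, meeting the 46% threshold — every condition holds. Considering the limiting provisions: (f) operates (the qualifying period is 220 days, under the 240 days limit), but is itself disapplied by (g): (g) operates against (f): Bastian is the subject of the report. (h) would limit (g) — the registered capacity is 3,170 units, below the 3,650 units limit — but (i) sets (h) aside: (i) operates against (h): a current Tier G Exemption Letter is held. (j) would limit (i) — a current Standing Registration is held — but (k) sets (j) aside: (k) operates against (j): a current Category 3 Approval is held. (l) is triggered (a current Provisional Waiver is held), but is overridden by (m): (m) operates — the record's age is 27 years, meeting the 24 years threshold. So (a) applies.
Exception (b) requires that the baseline figure is below 169; but the baseline figure is 196, not below 169, so (b) is unavailable.
Exception (c)'s conditions are all satisfied: a current Category D Exemption Letter is held; a written security-exemption finding has been issued. However, paragraph (o) must be considered: (o) operates against (c): a current Provisional Registration is held. Exception (c) does not apply.
Exception (d)'s conditions are all satisfied: aggregate throughput is 6,110 units, below the 6,280 units limit; a current Provisional Notice is held. Turning to paragraph (p): (p) operates against (d): a current Schedule B Exemption Letter is held. So (d) is unavailable.
Exception (e) fails — the report relates to a closed matter.

No — exception (a) applies; the Ostavia Water Board is not required to disclose the report.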